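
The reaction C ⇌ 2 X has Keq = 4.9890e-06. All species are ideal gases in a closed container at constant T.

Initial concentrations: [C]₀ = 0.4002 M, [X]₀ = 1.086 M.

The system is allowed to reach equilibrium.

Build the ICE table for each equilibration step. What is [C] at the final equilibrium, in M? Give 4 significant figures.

[C]_eq = 0.9421 M

Q₀ = 2.947 vs Keq = 4.9890e-06 ⇒ Q>K, reverse
Step 1:
                   C          X
  I           0.4002      1.086
  C           0.5419     -1.084
  E           0.9421   0.002168
  solve Keq expr → x = -0.5419; check Q = 4.9890e-06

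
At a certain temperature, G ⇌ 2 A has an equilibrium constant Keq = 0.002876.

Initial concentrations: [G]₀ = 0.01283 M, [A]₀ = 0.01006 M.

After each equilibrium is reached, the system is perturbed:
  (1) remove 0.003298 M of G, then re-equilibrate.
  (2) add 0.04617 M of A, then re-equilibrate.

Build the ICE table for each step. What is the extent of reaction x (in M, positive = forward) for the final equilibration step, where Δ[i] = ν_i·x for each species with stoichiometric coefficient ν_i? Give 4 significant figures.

Q₀ = 0.007888 vs Keq = 0.002876 ⇒ Q>K, reverse
Step 1:
                   G          A
  Initial    0.01283    0.01006
  Change    0.001788  -0.003576
  Equil      0.01462   0.006484
  solve Keq expr → x = -0.001788; check Q = 0.002876
Then remove 0.003298 M of G.
Step 2:
                   G          A
  Initial    0.01132   0.006484
  Change  3.4581e-04 -6.9162e-04
  Equil      0.01167   0.005792
  solve Keq expr → x = -3.4581e-04; check Q = 0.002876
Then add 0.04617 M of A.
Step 3:
                   G          A
  Initial    0.01167    0.05196
  Change     0.02113   -0.04225
  Equil      0.03279   0.009711
  solve Keq expr → x = -0.02113; check Q = 0.002876

x = -0.02113 M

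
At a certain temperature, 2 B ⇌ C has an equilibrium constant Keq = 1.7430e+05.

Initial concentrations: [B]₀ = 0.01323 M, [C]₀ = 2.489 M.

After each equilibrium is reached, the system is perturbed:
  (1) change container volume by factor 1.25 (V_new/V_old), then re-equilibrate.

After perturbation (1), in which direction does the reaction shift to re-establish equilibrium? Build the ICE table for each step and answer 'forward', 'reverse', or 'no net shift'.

Direction: reverse

Q₀ = 1.4220e+04 vs Keq = 1.7430e+05 ⇒ Q<K, forward
Step 1:
                    B           C
  Initial     0.01323       2.489
  Change    -0.009448    0.004724
  Equil      0.003782       2.494
  solve Keq expr → x = 0.004724; check Q = 1.7430e+05
Then change container volume by factor 1.25 (V_new/V_old).
Step 2:
                    B           C
  Initial    0.003026       1.995
  Change   3.5702e-04 -1.7851e-04
  Equil      0.003383       1.995
  solve Keq expr → x = -1.7851e-04; check Q = 1.7430e+05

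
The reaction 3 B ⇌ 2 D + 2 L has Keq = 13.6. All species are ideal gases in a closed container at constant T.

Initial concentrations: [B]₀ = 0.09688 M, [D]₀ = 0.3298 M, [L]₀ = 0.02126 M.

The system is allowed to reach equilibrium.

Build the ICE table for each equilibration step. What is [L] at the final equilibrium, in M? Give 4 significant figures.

Q₀ = 0.05407 vs Keq = 13.6 ⇒ Q<K, forward
Step 1:
                    B           D           L
  I           0.09688      0.3298     0.02126
  C           -0.0626     0.04173     0.04173
  E           0.03428      0.3715     0.06299
  solve Keq expr → x = 0.02087; check Q = 13.6

[L]_eq = 0.06299 M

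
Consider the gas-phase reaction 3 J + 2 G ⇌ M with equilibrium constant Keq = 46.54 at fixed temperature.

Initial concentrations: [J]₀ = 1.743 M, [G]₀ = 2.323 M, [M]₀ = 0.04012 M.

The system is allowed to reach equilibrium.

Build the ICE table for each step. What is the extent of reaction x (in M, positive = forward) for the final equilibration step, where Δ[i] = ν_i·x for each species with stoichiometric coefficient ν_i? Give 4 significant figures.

x = 0.5167 M

Q₀ = 0.001404 vs Keq = 46.54 ⇒ Q<K, forward
Step 1:
                   J          G          M
  I            1.743      2.323    0.04012
  C            -1.55     -1.033     0.5167
  E            0.193       1.29     0.5568
  solve Keq expr → x = 0.5167; check Q = 46.54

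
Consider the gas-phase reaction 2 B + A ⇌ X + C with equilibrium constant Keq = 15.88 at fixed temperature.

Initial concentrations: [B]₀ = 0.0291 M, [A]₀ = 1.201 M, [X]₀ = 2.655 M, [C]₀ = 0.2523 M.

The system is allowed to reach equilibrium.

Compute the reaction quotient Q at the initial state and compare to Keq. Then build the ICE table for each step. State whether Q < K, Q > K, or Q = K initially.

Q₀ = 658.6 vs Keq = 15.88 ⇒ Q>K, reverse
Step 1:
                   B          A          X          C
  Initial     0.0291      1.201      2.655     0.2523
  Change       0.127     0.0635    -0.0635    -0.0635
  Equil       0.1561      1.264      2.592     0.1888
  solve Keq expr → x = -0.0635; check Q = 15.88

Q₀ = 658.6; Q > K (proceeds reverse)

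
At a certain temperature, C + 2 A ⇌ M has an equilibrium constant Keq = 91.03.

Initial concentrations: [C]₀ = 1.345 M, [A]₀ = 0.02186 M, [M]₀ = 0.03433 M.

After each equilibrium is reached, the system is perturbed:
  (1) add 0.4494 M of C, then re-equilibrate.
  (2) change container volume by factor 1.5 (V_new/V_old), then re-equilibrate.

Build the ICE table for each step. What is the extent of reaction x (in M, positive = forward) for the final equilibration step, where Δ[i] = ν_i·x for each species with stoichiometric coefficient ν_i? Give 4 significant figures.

x = -0.002188 M

Q₀ = 53.41 vs Keq = 91.03 ⇒ Q<K, forward
Step 1:
                   C          A          M
  Initial      1.345    0.02186    0.03433
  Change   -0.002277  -0.004554   0.002277
  Equil        1.343    0.01731    0.03661
  solve Keq expr → x = 0.002277; check Q = 91.03
Then add 0.4494 M of C.
Step 2:
                   C          A          M
  Initial      1.792    0.01731    0.03661
  Change   -0.001054  -0.002108   0.001054
  Equil        1.791     0.0152    0.03766
  solve Keq expr → x = 0.001054; check Q = 91.03
Then change container volume by factor 1.5 (V_new/V_old).
Step 3:
                   C          A          M
  Initial      1.194    0.01013    0.02511
  Change    0.002188   0.004376  -0.002188
  Equil        1.196    0.01451    0.02292
  solve Keq expr → x = -0.002188; check Q = 91.03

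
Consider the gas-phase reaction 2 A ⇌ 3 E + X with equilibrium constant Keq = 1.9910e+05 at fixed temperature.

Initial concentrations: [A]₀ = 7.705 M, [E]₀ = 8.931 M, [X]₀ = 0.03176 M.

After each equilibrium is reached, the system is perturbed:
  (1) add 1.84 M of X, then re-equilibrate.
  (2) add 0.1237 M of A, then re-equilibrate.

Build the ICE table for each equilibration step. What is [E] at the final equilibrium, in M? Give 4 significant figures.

Q₀ = 0.3811 vs Keq = 1.9910e+05 ⇒ Q<K, forward
Step 1:
                  A         E         X
  I           7.705     8.931   0.03176
  C          -7.322     10.98     3.661
  E          0.3827     19.91     3.693
  solve Keq expr → x = 3.661; check Q = 1.9910e+05
Then add 1.84 M of X.
Step 2:
                  A         E         X
  I          0.3827     19.91     5.533
  C         0.07985   -0.1198  -0.03992
  E          0.4626     19.79     5.493
  solve Keq expr → x = -0.03992; check Q = 1.9910e+05
Then add 0.1237 M of A.
Step 3:
                  A         E         X
  I          0.5863     19.79     5.493
  C         -0.1152    0.1728   0.05759
  E          0.4711     19.97     5.551
  solve Keq expr → x = 0.05759; check Q = 1.9910e+05

[E]_eq = 19.97 M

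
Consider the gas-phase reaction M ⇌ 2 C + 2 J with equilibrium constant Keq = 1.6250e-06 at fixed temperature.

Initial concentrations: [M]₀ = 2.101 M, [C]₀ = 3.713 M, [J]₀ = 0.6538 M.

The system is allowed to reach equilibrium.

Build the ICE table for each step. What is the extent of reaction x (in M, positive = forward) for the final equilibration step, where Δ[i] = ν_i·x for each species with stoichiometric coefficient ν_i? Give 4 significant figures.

Q₀ = 2.805 vs Keq = 1.6250e-06 ⇒ Q>K, reverse
Step 1:
                    M           C           J
  I             2.101       3.713      0.6538
  C            0.3266     -0.6532     -0.6532
  E             2.428        3.06  6.4910e-04
  solve Keq expr → x = -0.3266; check Q = 1.6250e-06

x = -0.3266 M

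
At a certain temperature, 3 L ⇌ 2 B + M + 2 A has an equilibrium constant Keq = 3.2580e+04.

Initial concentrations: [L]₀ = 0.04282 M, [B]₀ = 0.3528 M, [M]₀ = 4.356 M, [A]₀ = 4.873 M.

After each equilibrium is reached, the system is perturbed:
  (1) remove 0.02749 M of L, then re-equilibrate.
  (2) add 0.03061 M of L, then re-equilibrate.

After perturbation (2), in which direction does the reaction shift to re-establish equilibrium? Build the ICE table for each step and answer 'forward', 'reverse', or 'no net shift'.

Q₀ = 1.6398e+05 vs Keq = 3.2580e+04 ⇒ Q>K, reverse
Step 1:
                   L          B          M          A
  I          0.04282     0.3528      4.356      4.873
  C          0.02775    -0.0185  -0.009249    -0.0185
  E          0.07057     0.3343      4.347      4.855
  solve Keq expr → x = -0.009249; check Q = 3.2580e+04
Then remove 0.02749 M of L.
Step 2:
                   L          B          M          A
  I          0.04308     0.3343      4.347      4.855
  C          0.02493   -0.01662  -0.008311   -0.01662
  E          0.06801     0.3177      4.338      4.838
  solve Keq expr → x = -0.008311; check Q = 3.2580e+04
Then add 0.03061 M of L.
Step 3:
                   L          B          M          A
  I          0.09862     0.3177      4.338      4.838
  C         -0.02776    0.01851   0.009254    0.01851
  E          0.07085     0.3362      4.348      4.856
  solve Keq expr → x = 0.009254; check Q = 3.2580e+04

Direction: forward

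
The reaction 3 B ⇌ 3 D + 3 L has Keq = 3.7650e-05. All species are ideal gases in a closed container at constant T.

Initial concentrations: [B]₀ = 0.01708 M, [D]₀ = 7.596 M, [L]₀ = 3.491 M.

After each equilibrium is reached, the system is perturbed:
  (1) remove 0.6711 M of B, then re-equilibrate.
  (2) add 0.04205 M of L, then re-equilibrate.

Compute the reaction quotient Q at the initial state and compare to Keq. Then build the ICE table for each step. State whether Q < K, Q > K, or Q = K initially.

Q₀ = 3.7423e+09; Q > K (proceeds reverse)

Q₀ = 3.7423e+09 vs Keq = 3.7650e-05 ⇒ Q>K, reverse
Step 1:
                    B           D           L
  init        0.01708       7.596       3.491
  Δ             3.463      -3.463      -3.463
  eq             3.48       4.133     0.02822
  solve Keq expr → x = -1.154; check Q = 3.7650e-05
Then remove 0.6711 M of B.
Step 2:
                    B           D           L
  init          2.809       4.133     0.02822
  Δ          0.005369   -0.005369   -0.005369
  eq            2.814       4.128     0.02285
  solve Keq expr → x = -0.00179; check Q = 3.7650e-05
Then add 0.04205 M of L.
Step 3:
                    B           D           L
  init          2.814       4.128      0.0649
  Δ           0.04148    -0.04148    -0.04148
  eq            2.856       4.086     0.02342
  solve Keq expr → x = -0.01383; check Q = 3.7650e-05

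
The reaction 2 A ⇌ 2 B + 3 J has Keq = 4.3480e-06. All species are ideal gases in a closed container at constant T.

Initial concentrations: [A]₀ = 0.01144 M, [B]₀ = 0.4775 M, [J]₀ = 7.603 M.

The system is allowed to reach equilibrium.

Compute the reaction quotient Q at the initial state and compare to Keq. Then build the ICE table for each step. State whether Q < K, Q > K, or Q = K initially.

Q₀ = 7.6568e+05 vs Keq = 4.3480e-06 ⇒ Q>K, reverse
Step 1:
                  A         B         J
  I         0.01144    0.4775     7.603
  C          0.4774   -0.4774   -0.7162
  E          0.4889 5.6405e-05     6.887
  solve Keq expr → x = -0.2387; check Q = 4.3480e-06

Q₀ = 7.6568e+05; Q > K (proceeds reverse)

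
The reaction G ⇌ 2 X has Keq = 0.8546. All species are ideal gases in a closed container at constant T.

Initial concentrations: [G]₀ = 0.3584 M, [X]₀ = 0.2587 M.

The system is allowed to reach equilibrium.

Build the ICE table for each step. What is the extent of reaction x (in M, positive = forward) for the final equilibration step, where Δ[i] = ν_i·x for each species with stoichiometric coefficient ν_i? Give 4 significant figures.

Q₀ = 0.1867 vs Keq = 0.8546 ⇒ Q<K, forward
Step 1:
                    G           X
  I            0.3584      0.2587
  C           -0.1039      0.2077
  E            0.2545      0.4664
  solve Keq expr → x = 0.1039; check Q = 0.8546

x = 0.1039 M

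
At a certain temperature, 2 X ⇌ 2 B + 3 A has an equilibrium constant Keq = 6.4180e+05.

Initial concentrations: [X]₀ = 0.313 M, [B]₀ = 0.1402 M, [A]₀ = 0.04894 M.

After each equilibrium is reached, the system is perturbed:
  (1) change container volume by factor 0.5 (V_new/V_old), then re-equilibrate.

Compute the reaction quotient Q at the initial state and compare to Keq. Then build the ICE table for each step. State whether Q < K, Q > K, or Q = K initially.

Q₀ = 2.3518e-05 vs Keq = 6.4180e+05 ⇒ Q<K, forward
Step 1:
                   X          B          A
  Initial      0.313     0.1402    0.04894
  Change     -0.3128     0.3128     0.4692
  Equil   2.1088e-04      0.453     0.5181
  solve Keq expr → x = 0.1564; check Q = 6.4180e+05
Then change container volume by factor 0.5 (V_new/V_old).
Step 2:
                   X          B          A
  Initial 4.2176e-04      0.906      1.036
  Change  7.6816e-04 -7.6816e-04  -0.001152
  Equil      0.00119     0.9052      1.035
  solve Keq expr → x = -3.8408e-04; check Q = 6.4180e+05

Q₀ = 2.3518e-05; Q < K (proceeds forward)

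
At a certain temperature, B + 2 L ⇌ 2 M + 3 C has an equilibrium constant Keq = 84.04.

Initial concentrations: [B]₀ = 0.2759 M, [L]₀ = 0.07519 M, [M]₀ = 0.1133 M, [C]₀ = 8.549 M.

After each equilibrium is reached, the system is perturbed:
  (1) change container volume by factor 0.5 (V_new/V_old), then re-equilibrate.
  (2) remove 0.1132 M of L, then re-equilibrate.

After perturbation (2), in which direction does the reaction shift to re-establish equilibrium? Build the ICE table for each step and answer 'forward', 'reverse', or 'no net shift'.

Q₀ = 5142 vs Keq = 84.04 ⇒ Q>K, reverse
Step 1:
                  B         L         M         C
  Initial    0.2759   0.07519    0.1133     8.549
  Change    0.04025    0.0805   -0.0805   -0.1208
  Equil      0.3162    0.1557    0.0328     8.428
  solve Keq expr → x = -0.04025; check Q = 84.04
Then change container volume by factor 0.5 (V_new/V_old).
Step 2:
                  B         L         M         C
  Initial    0.6323    0.3114    0.0656     16.86
  Change    0.01459   0.02917  -0.02917  -0.04376
  Equil      0.6469    0.3406   0.03642     16.81
  solve Keq expr → x = -0.01459; check Q = 84.04
Then remove 0.1132 M of L.
Step 3:
                  B         L         M         C
  Initial    0.6469    0.2274   0.03642     16.81
  Change   0.005404   0.01081  -0.01081  -0.01621
  Equil      0.6523    0.2382   0.02562      16.8
  solve Keq expr → x = -0.005404; check Q = 84.04

Direction: reverse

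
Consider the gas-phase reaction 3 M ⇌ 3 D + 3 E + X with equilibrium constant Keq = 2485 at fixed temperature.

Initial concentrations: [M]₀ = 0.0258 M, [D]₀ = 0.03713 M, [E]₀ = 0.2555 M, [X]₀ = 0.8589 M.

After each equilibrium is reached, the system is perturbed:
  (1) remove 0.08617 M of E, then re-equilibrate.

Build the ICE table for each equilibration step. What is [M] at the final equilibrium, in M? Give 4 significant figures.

[M]_eq = 8.4916e-04 M

Q₀ = 0.0427 vs Keq = 2485 ⇒ Q<K, forward
Step 1:
                   M          D          E          X
  Initial     0.0258    0.03713     0.2555     0.8589
  Change    -0.02458    0.02458    0.02458   0.008194
  Equil     0.001217    0.06171     0.2801     0.8671
  solve Keq expr → x = 0.008194; check Q = 2485
Then remove 0.08617 M of E.
Step 2:
                   M          D          E          X
  Initial   0.001217    0.06171     0.1939     0.8671
  Change  -3.6771e-04 3.6771e-04 3.6771e-04 1.2257e-04
  Equil   8.4916e-04    0.06208     0.1943     0.8672
  solve Keq expr → x = 1.2257e-04; check Q = 2485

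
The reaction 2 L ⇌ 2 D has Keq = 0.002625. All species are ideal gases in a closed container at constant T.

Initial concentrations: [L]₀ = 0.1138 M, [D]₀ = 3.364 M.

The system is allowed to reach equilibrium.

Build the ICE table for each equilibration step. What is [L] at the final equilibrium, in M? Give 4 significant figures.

Q₀ = 873.8 vs Keq = 0.002625 ⇒ Q>K, reverse
Step 1:
                  L         D
  Initial    0.1138     3.364
  Change      3.195    -3.195
  Equil       3.308    0.1695
  solve Keq expr → x = -1.597; check Q = 0.002625

[L]_eq = 3.308 M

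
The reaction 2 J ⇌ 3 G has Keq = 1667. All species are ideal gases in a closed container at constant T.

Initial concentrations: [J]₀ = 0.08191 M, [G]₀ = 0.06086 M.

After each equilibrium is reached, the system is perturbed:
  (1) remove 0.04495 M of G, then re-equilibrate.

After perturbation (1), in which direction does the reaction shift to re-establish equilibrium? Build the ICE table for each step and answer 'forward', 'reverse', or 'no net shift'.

Direction: forward

Q₀ = 0.0336 vs Keq = 1667 ⇒ Q<K, forward
Step 1:
                   J          G
  Initial    0.08191    0.06086
  Change    -0.08003       0.12
  Equil     0.001884     0.1809
  solve Keq expr → x = 0.04001; check Q = 1667
Then remove 0.04495 M of G.
Step 2:
                   J          G
  Initial   0.001884     0.1359
  Change  -6.4364e-04 9.6547e-04
  Equil     0.001241     0.1369
  solve Keq expr → x = 3.2182e-04; check Q = 1667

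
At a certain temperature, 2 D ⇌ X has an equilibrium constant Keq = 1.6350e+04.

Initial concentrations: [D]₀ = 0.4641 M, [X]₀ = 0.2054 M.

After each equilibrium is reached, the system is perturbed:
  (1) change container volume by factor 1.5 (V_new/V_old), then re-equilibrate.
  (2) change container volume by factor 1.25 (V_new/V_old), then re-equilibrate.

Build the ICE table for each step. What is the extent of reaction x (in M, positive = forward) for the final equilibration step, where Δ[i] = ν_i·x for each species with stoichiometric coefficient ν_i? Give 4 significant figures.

Q₀ = 0.9536 vs Keq = 1.6350e+04 ⇒ Q<K, forward
Step 1:
                    D           X
  Initial      0.4641      0.2054
  Change      -0.4589      0.2295
  Equil      0.005157      0.4349
  solve Keq expr → x = 0.2295; check Q = 1.6350e+04
Then change container volume by factor 1.5 (V_new/V_old).
Step 2:
                    D           X
  Initial    0.003438      0.2899
  Change   7.6992e-04 -3.8496e-04
  Equil      0.004208      0.2895
  solve Keq expr → x = -3.8496e-04; check Q = 1.6350e+04
Then change container volume by factor 1.25 (V_new/V_old).
Step 3:
                    D           X
  Initial    0.003366      0.2316
  Change   3.9575e-04 -1.9788e-04
  Equil      0.003762      0.2314
  solve Keq expr → x = -1.9788e-04; check Q = 1.6350e+04

x = -1.9788e-04 M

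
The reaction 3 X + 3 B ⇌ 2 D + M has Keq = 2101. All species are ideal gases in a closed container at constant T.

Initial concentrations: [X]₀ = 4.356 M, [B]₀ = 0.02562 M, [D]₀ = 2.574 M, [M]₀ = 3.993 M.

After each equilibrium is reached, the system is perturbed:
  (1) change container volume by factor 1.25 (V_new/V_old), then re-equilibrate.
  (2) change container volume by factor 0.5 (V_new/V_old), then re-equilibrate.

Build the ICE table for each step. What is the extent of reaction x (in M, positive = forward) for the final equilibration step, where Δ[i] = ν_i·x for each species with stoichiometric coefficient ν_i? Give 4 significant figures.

Q₀ = 1.9033e+04 vs Keq = 2101 ⇒ Q>K, reverse
Step 1:
                  X         B         D         M
  init        4.356   0.02562     2.574     3.993
  Δ         0.02717   0.02717  -0.01811 -0.009056
  eq          4.383   0.05279     2.556     3.984
  solve Keq expr → x = -0.009056; check Q = 2101
Then change container volume by factor 1.25 (V_new/V_old).
Step 2:
                  X         B         D         M
  init        3.507   0.04223     2.045     3.187
  Δ         0.01027   0.01027 -0.006845 -0.003422
  eq          3.517    0.0525     2.038     3.184
  solve Keq expr → x = -0.003422; check Q = 2101
Then change container volume by factor 0.5 (V_new/V_old).
Step 3:
                  X         B         D         M
  init        7.034     0.105     4.076     6.367
  Δ        -0.05176  -0.05176   0.03451   0.01725
  eq          6.982   0.05323      4.11     6.385
  solve Keq expr → x = 0.01725; check Q = 2101

x = 0.01725 M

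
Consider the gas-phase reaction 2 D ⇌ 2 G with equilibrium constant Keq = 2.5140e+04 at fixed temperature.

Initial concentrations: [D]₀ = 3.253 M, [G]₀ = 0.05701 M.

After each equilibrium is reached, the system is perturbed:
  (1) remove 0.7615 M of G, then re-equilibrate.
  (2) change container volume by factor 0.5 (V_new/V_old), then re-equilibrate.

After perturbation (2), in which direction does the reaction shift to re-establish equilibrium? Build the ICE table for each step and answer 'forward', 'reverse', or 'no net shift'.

Q₀ = 3.0714e-04 vs Keq = 2.5140e+04 ⇒ Q<K, forward
Step 1:
                   D          G
  Initial      3.253    0.05701
  Change      -3.232      3.232
  Equil      0.02075      3.289
  solve Keq expr → x = 1.616; check Q = 2.5140e+04
Then remove 0.7615 M of G.
Step 2:
                   D          G
  Initial    0.02075      2.528
  Change   -0.004773   0.004773
  Equil      0.01597      2.533
  solve Keq expr → x = 0.002386; check Q = 2.5140e+04
Then change container volume by factor 0.5 (V_new/V_old).
Step 3:
                   D          G
  Initial    0.03195      5.065
  Change           0          0
  Equil      0.03195      5.065
  solve Keq expr → x = 0; check Q = 2.5140e+04

Direction: no net shift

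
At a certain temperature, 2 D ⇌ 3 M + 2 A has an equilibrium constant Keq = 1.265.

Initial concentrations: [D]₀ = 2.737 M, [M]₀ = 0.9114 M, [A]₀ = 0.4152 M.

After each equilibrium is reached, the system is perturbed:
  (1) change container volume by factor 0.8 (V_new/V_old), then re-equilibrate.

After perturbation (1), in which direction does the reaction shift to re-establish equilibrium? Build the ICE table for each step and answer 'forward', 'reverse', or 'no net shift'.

Direction: reverse

Q₀ = 0.01742 vs Keq = 1.265 ⇒ Q<K, forward
Step 1:
                    D           M           A
  Initial       2.737      0.9114      0.4152
  Change      -0.5892      0.8838      0.5892
  Equil         2.148       1.795       1.004
  solve Keq expr → x = 0.2946; check Q = 1.265
Then change container volume by factor 0.8 (V_new/V_old).
Step 2:
                    D           M           A
  Initial       2.685       2.244       1.255
  Change       0.1477     -0.2216     -0.1477
  Equil         2.833       2.022       1.108
  solve Keq expr → x = -0.07386; check Q = 1.265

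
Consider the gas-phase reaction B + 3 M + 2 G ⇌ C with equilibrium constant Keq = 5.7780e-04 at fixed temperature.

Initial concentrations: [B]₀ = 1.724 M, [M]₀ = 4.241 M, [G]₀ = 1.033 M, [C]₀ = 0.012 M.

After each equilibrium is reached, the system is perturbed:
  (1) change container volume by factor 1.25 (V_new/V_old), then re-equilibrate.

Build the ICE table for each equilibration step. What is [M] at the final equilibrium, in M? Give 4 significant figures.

Q₀ = 8.5514e-05 vs Keq = 5.7780e-04 ⇒ Q<K, forward
Step 1:
                  B         M         G         C
  init        1.724     4.241     1.033     0.012
  Δ        -0.04692   -0.1408  -0.09384   0.04692
  eq          1.677       4.1    0.9392   0.05892
  solve Keq expr → x = 0.04692; check Q = 5.7780e-04
Then change container volume by factor 1.25 (V_new/V_old).
Step 2:
                  B         M         G         C
  init        1.342      3.28    0.7513   0.04713
  Δ         0.02757    0.0827   0.05513  -0.02757
  eq          1.369     3.363    0.8065   0.01957
  solve Keq expr → x = -0.02757; check Q = 5.7780e-04

[M]_eq = 3.363 M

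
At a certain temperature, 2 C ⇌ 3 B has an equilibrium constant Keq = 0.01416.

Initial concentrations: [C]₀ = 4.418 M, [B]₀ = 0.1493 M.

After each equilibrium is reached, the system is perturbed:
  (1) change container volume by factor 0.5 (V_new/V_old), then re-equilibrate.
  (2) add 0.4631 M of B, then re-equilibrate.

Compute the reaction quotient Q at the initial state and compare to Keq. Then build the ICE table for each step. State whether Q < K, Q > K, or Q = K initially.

Q₀ = 1.7050e-04 vs Keq = 0.01416 ⇒ Q<K, forward
Step 1:
                    C           B
  Initial       4.418      0.1493
  Change      -0.3139      0.4709
  Equil         4.104      0.6202
  solve Keq expr → x = 0.157; check Q = 0.01416
Then change container volume by factor 0.5 (V_new/V_old).
Step 2:
                    C           B
  Initial       8.208        1.24
  Change        0.162      -0.243
  Equil          8.37      0.9973
  solve Keq expr → x = -0.08099; check Q = 0.01416
Then add 0.4631 M of B.
Step 3:
                    C           B
  Initial        8.37        1.46
  Change       0.2933     -0.4399
  Equil         8.663       1.021
  solve Keq expr → x = -0.1466; check Q = 0.01416

Q₀ = 1.7050e-04; Q < K (proceeds forward)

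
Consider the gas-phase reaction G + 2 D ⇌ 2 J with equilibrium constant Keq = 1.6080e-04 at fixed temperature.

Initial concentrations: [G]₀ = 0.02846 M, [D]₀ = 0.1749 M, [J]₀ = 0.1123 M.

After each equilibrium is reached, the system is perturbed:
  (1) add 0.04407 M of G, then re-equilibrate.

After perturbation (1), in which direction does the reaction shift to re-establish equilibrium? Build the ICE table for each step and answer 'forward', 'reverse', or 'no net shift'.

Q₀ = 14.49 vs Keq = 1.6080e-04 ⇒ Q>K, reverse
Step 1:
                    G           D           J
  Initial     0.02846      0.1749      0.1123
  Change      0.05562      0.1112     -0.1112
  Equil       0.08408      0.2861    0.001052
  solve Keq expr → x = -0.05562; check Q = 1.6080e-04
Then add 0.04407 M of G.
Step 2:
                    G           D           J
  Initial      0.1282      0.2861    0.001052
  Change  -1.2253e-04 -2.4506e-04  2.4506e-04
  Equil         0.128      0.2859    0.001297
  solve Keq expr → x = 1.2253e-04; check Q = 1.6080e-04

Direction: forward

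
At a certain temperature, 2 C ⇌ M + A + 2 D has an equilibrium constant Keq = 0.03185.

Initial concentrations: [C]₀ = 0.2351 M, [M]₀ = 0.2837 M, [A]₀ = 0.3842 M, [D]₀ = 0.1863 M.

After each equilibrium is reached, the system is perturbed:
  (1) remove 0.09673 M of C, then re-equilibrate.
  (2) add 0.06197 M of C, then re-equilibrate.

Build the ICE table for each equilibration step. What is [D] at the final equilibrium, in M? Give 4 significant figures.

[D]_eq = 0.1419 M

Q₀ = 0.06844 vs Keq = 0.03185 ⇒ Q>K, reverse
Step 1:
                  C         M         A         D
  Initial    0.2351    0.2837    0.3842    0.1863
  Change    0.03336  -0.01668  -0.01668  -0.03336
  Equil      0.2685     0.267    0.3675    0.1529
  solve Keq expr → x = -0.01668; check Q = 0.03185
Then remove 0.09673 M of C.
Step 2:
                  C         M         A         D
  Initial    0.1717     0.267    0.3675    0.1529
  Change    0.03119   -0.0156   -0.0156  -0.03119
  Equil      0.2029    0.2514    0.3519    0.1217
  solve Keq expr → x = -0.0156; check Q = 0.03185
Then add 0.06197 M of C.
Step 3:
                  C         M         A         D
  Initial    0.2649    0.2514    0.3519    0.1217
  Change   -0.02019   0.01009   0.01009   0.02019
  Equil      0.2447    0.2615     0.362    0.1419
  solve Keq expr → x = 0.01009; check Q = 0.03185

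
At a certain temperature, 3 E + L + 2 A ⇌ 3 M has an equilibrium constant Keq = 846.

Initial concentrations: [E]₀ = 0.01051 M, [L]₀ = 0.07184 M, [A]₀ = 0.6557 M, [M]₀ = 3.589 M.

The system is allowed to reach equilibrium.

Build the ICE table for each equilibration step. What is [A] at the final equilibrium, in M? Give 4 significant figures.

[A]_eq = 0.9971 M

Q₀ = 1.2892e+09 vs Keq = 846 ⇒ Q>K, reverse
Step 1:
                  E         L         A         M
  I         0.01051   0.07184    0.6557     3.589
  C          0.5121    0.1707    0.3414   -0.5121
  E          0.5227    0.2426    0.9971     3.077
  solve Keq expr → x = -0.1707; check Q = 846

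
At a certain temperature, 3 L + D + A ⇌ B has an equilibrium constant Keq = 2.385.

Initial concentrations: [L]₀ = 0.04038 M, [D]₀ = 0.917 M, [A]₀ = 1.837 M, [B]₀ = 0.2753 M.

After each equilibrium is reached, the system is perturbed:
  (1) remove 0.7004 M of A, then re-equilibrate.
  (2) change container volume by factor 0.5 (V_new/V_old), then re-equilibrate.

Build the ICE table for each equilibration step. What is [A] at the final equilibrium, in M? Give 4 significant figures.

[A]_eq = 2.363 M

Q₀ = 2482 vs Keq = 2.385 ⇒ Q>K, reverse
Step 1:
                    L           D           A           B
  init        0.04038       0.917       1.837      0.2753
  Δ            0.2951     0.09836     0.09836    -0.09836
  eq           0.3355       1.015       1.935      0.1769
  solve Keq expr → x = -0.09836; check Q = 2.385
Then remove 0.7004 M of A.
Step 2:
                    L           D           A           B
  init         0.3355       1.015       1.235      0.1769
  Δ           0.04087     0.01362     0.01362    -0.01362
  eq           0.3763       1.029       1.249      0.1633
  solve Keq expr → x = -0.01362; check Q = 2.385
Then change container volume by factor 0.5 (V_new/V_old).
Step 3:
                    L           D           A           B
  init         0.7527       2.058       2.497      0.3266
  Δ           -0.4036     -0.1345     -0.1345      0.1345
  eq           0.3491       1.923       2.363      0.4612
  solve Keq expr → x = 0.1345; check Q = 2.385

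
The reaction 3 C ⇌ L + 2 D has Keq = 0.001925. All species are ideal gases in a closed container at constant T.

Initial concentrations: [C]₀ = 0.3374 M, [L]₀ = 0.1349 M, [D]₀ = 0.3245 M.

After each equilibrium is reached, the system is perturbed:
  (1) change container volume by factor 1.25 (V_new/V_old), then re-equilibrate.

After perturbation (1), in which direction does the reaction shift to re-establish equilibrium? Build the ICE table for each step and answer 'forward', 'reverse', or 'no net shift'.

Q₀ = 0.3698 vs Keq = 0.001925 ⇒ Q>K, reverse
Step 1:
                   C          L          D
  Initial     0.3374     0.1349     0.3245
  Change      0.3032    -0.1011    -0.2022
  Equil       0.6406    0.03382     0.1223
  solve Keq expr → x = -0.1011; check Q = 0.001925
Then change container volume by factor 1.25 (V_new/V_old).
Step 2:
                   C          L          D
  Initial     0.5125    0.02706    0.09787
  Change           0          0          0
  Equil       0.5125    0.02706    0.09787
  solve Keq expr → x = 0; check Q = 0.001925

Direction: no net shift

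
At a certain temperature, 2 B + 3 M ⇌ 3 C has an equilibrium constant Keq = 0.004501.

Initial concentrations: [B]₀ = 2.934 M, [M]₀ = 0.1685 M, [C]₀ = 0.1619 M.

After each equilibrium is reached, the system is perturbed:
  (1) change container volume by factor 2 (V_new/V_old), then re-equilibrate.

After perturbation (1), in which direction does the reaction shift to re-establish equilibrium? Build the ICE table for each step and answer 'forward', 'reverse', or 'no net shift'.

Direction: reverse

Q₀ = 0.103 vs Keq = 0.004501 ⇒ Q>K, reverse
Step 1:
                   B          M          C
  Initial      2.934     0.1685     0.1619
  Change     0.05176    0.07764   -0.07764
  Equil        2.986     0.2461    0.08426
  solve Keq expr → x = -0.02588; check Q = 0.004501
Then change container volume by factor 2 (V_new/V_old).
Step 2:
                   B          M          C
  Initial      1.493     0.1231    0.04213
  Change    0.008489    0.01273   -0.01273
  Equil        1.501     0.1358     0.0294
  solve Keq expr → x = -0.004245; check Q = 0.004501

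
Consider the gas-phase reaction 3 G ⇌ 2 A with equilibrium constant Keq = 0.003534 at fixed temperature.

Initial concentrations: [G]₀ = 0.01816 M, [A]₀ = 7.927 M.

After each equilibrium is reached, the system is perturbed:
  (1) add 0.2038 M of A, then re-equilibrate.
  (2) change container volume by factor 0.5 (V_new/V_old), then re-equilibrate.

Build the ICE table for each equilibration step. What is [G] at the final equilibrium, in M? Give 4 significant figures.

[G]_eq = 17.76 M

Q₀ = 1.0492e+07 vs Keq = 0.003534 ⇒ Q>K, reverse
Step 1:
                   G          A
  Initial    0.01816      7.927
  Change       9.338     -6.226
  Equil        9.357      1.701
  solve Keq expr → x = -3.113; check Q = 0.003534
Then add 0.2038 M of A.
Step 2:
                   G          A
  Initial      9.357      1.905
  Change      0.2166    -0.1444
  Equil        9.573      1.761
  solve Keq expr → x = -0.07219; check Q = 0.003534
Then change container volume by factor 0.5 (V_new/V_old).
Step 3:
                   G          A
  Initial      19.15      3.522
  Change       -1.39     0.9264
  Equil        17.76      4.448
  solve Keq expr → x = 0.4632; check Q = 0.003534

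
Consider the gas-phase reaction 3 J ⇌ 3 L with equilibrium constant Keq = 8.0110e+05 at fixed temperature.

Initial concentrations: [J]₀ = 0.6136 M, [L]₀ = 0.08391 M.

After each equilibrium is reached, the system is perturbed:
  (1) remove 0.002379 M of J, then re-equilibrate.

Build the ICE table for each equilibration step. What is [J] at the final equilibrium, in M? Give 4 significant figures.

Q₀ = 0.002557 vs Keq = 8.0110e+05 ⇒ Q<K, forward
Step 1:
                    J           L
  Initial      0.6136     0.08391
  Change      -0.6062      0.6062
  Equil       0.00743      0.6901
  solve Keq expr → x = 0.2021; check Q = 8.0110e+05
Then remove 0.002379 M of J.
Step 2:
                    J           L
  Initial    0.005051      0.6901
  Change     0.002354   -0.002354
  Equil      0.007405      0.6877
  solve Keq expr → x = -7.8455e-04; check Q = 8.0110e+05

[J]_eq = 0.007405 M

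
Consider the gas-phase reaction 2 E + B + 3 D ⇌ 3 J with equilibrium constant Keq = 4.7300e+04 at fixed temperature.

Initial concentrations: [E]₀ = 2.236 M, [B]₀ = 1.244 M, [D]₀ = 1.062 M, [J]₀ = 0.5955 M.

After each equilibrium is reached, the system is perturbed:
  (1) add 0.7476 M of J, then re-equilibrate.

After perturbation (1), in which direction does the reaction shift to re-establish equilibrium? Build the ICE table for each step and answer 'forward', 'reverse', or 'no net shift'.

Q₀ = 0.02835 vs Keq = 4.7300e+04 ⇒ Q<K, forward
Step 1:
                   E          B          D          J
  I            2.236      1.244      1.062     0.5955
  C          -0.6849    -0.3424     -1.027      1.027
  E            1.551     0.9016    0.03467      1.623
  solve Keq expr → x = 0.3424; check Q = 4.7300e+04
Then add 0.7476 M of J.
Step 2:
                   E          B          D          J
  I            1.551     0.9016    0.03467       2.37
  C          0.01022   0.005109    0.01533   -0.01533
  E            1.561     0.9067    0.04999      2.355
  solve Keq expr → x = -0.005109; check Q = 4.7300e+04

Direction: reverse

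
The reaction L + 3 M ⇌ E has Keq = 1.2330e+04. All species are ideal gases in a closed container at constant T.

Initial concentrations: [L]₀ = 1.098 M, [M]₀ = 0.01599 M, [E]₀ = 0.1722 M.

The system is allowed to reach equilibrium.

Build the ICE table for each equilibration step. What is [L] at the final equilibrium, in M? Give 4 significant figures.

Q₀ = 3.8361e+04 vs Keq = 1.2330e+04 ⇒ Q>K, reverse
Step 1:
                  L         M         E
  init        1.098   0.01599    0.1722
  Δ        0.002409  0.007227 -0.002409
  eq            1.1   0.02322    0.1698
  solve Keq expr → x = -0.002409; check Q = 1.2330e+04

[L]_eq = 1.1 M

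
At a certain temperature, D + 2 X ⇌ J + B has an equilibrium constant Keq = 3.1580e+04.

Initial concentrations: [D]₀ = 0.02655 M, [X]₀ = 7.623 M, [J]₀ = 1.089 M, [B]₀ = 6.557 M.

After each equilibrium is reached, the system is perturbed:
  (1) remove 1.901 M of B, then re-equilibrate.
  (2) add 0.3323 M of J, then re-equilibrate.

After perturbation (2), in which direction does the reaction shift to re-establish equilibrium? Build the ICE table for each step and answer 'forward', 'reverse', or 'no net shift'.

Direction: reverse

Q₀ = 4.628 vs Keq = 3.1580e+04 ⇒ Q<K, forward
Step 1:
                   D          X          J          B
  I          0.02655      7.623      1.089      6.557
  C         -0.02655   -0.05309    0.02655    0.02655
  E       4.0584e-06       7.57      1.116      6.584
  solve Keq expr → x = 0.02655; check Q = 3.1580e+04
Then remove 1.901 M of B.
Step 2:
                   D          X          J          B
  I       4.0584e-06       7.57      1.116      4.683
  C       -1.1719e-06 -2.3437e-06 1.1719e-06 1.1719e-06
  E       2.8865e-06       7.57      1.116      4.683
  solve Keq expr → x = 1.1719e-06; check Q = 3.1580e+04
Then add 0.3323 M of J.
Step 3:
                   D          X          J          B
  I       2.8865e-06       7.57      1.448      4.683
  C       8.5984e-07 1.7197e-06 -8.5984e-07 -8.5984e-07
  E       3.7464e-06       7.57      1.448      4.683
  solve Keq expr → x = -8.5984e-07; check Q = 3.1580e+04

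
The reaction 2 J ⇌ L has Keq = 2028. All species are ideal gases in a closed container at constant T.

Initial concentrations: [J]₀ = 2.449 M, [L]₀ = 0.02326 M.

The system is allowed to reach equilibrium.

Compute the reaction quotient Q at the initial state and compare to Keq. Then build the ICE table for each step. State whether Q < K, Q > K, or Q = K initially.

Q₀ = 0.003878; Q < K (proceeds forward)

Q₀ = 0.003878 vs Keq = 2028 ⇒ Q<K, forward
Step 1:
                  J         L
  Initial     2.449   0.02326
  Change     -2.424     1.212
  Equil     0.02468     1.235
  solve Keq expr → x = 1.212; check Q = 2028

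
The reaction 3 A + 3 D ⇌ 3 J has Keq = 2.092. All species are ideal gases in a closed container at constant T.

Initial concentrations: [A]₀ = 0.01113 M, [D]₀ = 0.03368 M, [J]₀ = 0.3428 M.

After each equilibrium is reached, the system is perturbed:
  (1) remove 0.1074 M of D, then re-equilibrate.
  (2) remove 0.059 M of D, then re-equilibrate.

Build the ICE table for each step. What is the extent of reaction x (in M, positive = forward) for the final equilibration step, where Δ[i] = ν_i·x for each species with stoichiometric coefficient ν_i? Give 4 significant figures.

Q₀ = 7.6475e+08 vs Keq = 2.092 ⇒ Q>K, reverse
Step 1:
                    A           D           J
  init        0.01113     0.03368      0.3428
  Δ            0.2489      0.2489     -0.2489
  eq             0.26      0.2825     0.09395
  solve Keq expr → x = -0.08295; check Q = 2.092
Then remove 0.1074 M of D.
Step 2:
                    A           D           J
  init           0.26      0.1751     0.09395
  Δ           0.02253     0.02253    -0.02253
  eq           0.2825      0.1977     0.07142
  solve Keq expr → x = -0.007509; check Q = 2.092
Then remove 0.059 M of D.
Step 3:
                    A           D           J
  init         0.2825      0.1387     0.07142
  Δ            0.0137      0.0137     -0.0137
  eq           0.2962      0.1524     0.05772
  solve Keq expr → x = -0.004566; check Q = 2.092

x = -0.004566 M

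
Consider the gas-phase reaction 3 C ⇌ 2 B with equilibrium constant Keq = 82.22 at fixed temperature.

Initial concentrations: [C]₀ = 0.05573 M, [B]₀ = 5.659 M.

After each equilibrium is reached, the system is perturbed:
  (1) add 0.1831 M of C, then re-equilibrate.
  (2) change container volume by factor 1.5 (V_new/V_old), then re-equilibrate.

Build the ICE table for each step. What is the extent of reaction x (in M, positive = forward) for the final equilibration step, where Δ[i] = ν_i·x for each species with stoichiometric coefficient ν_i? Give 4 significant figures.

Q₀ = 1.8502e+05 vs Keq = 82.22 ⇒ Q>K, reverse
Step 1:
                    C           B
  I           0.05573       5.659
  C            0.6375      -0.425
  E            0.6933       5.234
  solve Keq expr → x = -0.2125; check Q = 82.22
Then add 0.1831 M of C.
Step 2:
                    C           B
  I            0.8764       5.234
  C            -0.173      0.1153
  E            0.7034       5.349
  solve Keq expr → x = 0.05765; check Q = 82.22
Then change container volume by factor 1.5 (V_new/V_old).
Step 3:
                    C           B
  I            0.4689       3.566
  C            0.0636     -0.0424
  E            0.5325       3.524
  solve Keq expr → x = -0.0212; check Q = 82.22

x = -0.0212 M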